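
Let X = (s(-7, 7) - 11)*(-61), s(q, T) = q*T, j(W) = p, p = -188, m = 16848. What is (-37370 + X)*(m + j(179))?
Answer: -561608600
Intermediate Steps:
j(W) = -188
s(q, T) = T*q
X = 3660 (X = (7*(-7) - 11)*(-61) = (-49 - 11)*(-61) = -60*(-61) = 3660)
(-37370 + X)*(m + j(179)) = (-37370 + 3660)*(16848 - 188) = -33710*16660 = -561608600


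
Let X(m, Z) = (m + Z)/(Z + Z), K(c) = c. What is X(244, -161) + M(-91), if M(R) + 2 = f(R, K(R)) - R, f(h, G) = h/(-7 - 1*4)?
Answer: 343627/3542 ≈ 97.015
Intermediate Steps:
X(m, Z) = (Z + m)/(2*Z) (X(m, Z) = (Z + m)/((2*Z)) = (Z + m)*(1/(2*Z)) = (Z + m)/(2*Z))
f(h, G) = -h/11 (f(h, G) = h/(-7 - 4) = h/(-11) = h*(-1/11) = -h/11)
M(R) = -2 - 12*R/11 (M(R) = -2 + (-R/11 - R) = -2 - 12*R/11)
X(244, -161) + M(-91) = (1/2)*(-161 + 244)/(-161) + (-2 - 12/11*(-91)) = (1/2)*(-1/161)*83 + (-2 + 1092/11) = -83/322 + 1070/11 = 343627/3542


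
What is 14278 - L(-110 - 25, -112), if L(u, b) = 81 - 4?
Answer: 14201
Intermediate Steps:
L(u, b) = 77
14278 - L(-110 - 25, -112) = 14278 - 1*77 = 14278 - 77 = 14201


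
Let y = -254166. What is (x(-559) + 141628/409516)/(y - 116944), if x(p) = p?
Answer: 28597227/18996935345 ≈ 0.0015054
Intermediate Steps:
(x(-559) + 141628/409516)/(y - 116944) = (-559 + 141628/409516)/(-254166 - 116944) = (-559 + 141628*(1/409516))/(-371110) = (-559 + 35407/102379)*(-1/371110) = -57194454/102379*(-1/371110) = 28597227/18996935345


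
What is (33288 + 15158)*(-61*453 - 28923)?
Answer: -2739911976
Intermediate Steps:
(33288 + 15158)*(-61*453 - 28923) = 48446*(-27633 - 28923) = 48446*(-56556) = -2739911976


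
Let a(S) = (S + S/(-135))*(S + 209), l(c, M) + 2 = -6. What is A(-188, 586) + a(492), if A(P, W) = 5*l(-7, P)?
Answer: 15403376/45 ≈ 3.4230e+5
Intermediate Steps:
l(c, M) = -8 (l(c, M) = -2 - 6 = -8)
A(P, W) = -40 (A(P, W) = 5*(-8) = -40)
a(S) = 134*S*(209 + S)/135 (a(S) = (S + S*(-1/135))*(209 + S) = (S - S/135)*(209 + S) = (134*S/135)*(209 + S) = 134*S*(209 + S)/135)
A(-188, 586) + a(492) = -40 + (134/135)*492*(209 + 492) = -40 + (134/135)*492*701 = -40 + 15405176/45 = 15403376/45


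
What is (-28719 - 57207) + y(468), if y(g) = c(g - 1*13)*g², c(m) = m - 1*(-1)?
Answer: 99789018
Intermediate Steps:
c(m) = 1 + m (c(m) = m + 1 = 1 + m)
y(g) = g²*(-12 + g) (y(g) = (1 + (g - 1*13))*g² = (1 + (g - 13))*g² = (1 + (-13 + g))*g² = (-12 + g)*g² = g²*(-12 + g))
(-28719 - 57207) + y(468) = (-28719 - 57207) + 468²*(-12 + 468) = -85926 + 219024*456 = -85926 + 99874944 = 99789018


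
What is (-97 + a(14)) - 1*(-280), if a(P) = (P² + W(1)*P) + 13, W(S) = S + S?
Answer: 420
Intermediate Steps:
W(S) = 2*S
a(P) = 13 + P² + 2*P (a(P) = (P² + (2*1)*P) + 13 = (P² + 2*P) + 13 = 13 + P² + 2*P)
(-97 + a(14)) - 1*(-280) = (-97 + (13 + 14² + 2*14)) - 1*(-280) = (-97 + (13 + 196 + 28)) + 280 = (-97 + 237) + 280 = 140 + 280 = 420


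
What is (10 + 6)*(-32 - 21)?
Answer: -848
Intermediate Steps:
(10 + 6)*(-32 - 21) = 16*(-53) = -848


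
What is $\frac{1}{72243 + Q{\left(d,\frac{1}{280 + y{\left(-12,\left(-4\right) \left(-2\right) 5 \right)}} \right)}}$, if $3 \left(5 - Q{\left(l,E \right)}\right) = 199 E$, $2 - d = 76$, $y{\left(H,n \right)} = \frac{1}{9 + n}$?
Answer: $\frac{41163}{2973934673} \approx 1.3841 \cdot 10^{-5}$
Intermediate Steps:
$d = -74$ ($d = 2 - 76 = -74$)
$Q{\left(l,E \right)} = 5 - \frac{199 E}{3}$
$\frac{1}{72243 + Q{\left(d,\frac{1}{280 + y{\left(-12,\left(-4\right) \left(-2\right) 5 \right)}} \right)}} = \frac{1}{72243 + \left(5 - \frac{199}{3 \left(280 + \frac{1}{9 + \left(-4\right) \left(-2\right) 5}\right)}\right)} = \frac{1}{72243 + \left(5 - \frac{199}{3 \left(280 + \frac{1}{9 + 8 \cdot 5}\right)}\right)} = \frac{1}{72243 + \left(5 - \frac{199}{3 \left(280 + \frac{1}{9 + 40}\right)}\right)} = \frac{1}{72243 + \left(5 - \frac{199}{3 \left(280 + \frac{1}{49}\right)}\right)} = \frac{1}{72243 + \left(5 - \frac{199}{3 \cdot \frac{13721}{49}}\right)} = \frac{1}{72243 + \left(5 - \frac{9751}{41163}\right)} = \frac{1}{72243 + \frac{196064}{41163}} = \frac{1}{\frac{2973934673}{41163}} = \frac{41163}{2973934673}$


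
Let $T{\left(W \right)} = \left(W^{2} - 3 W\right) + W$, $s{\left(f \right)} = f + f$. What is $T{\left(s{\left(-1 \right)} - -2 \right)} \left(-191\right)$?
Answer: $0$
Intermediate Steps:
$s{\left(f \right)} = 2 f$
$T{\left(W \right)} = W^{2} - 2 W$
$T{\left(s{\left(-1 \right)} - -2 \right)} \left(-191\right) = \left(2 \left(-1\right) - -2\right) \left(-2 + \left(2 \left(-1\right) - -2\right)\right) \left(-191\right) = \left(-2 + 2\right) \left(-2 + \left(-2 + 2\right)\right) \left(-191\right) = 0 \left(-2 + 0\right) \left(-191\right) = 0 \left(-2\right) \left(-191\right) = 0 \left(-191\right) = 0$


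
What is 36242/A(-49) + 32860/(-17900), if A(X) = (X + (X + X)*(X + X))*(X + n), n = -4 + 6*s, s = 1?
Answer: -154056649/80386215 ≈ -1.9165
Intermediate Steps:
n = 2 (n = -4 + 6*1 = -4 + 6 = 2)
A(X) = (2 + X)*(X + 4*X**2) (A(X) = (X + (X + X)*(X + X))*(X + 2) = (X + (2*X)*(2*X))*(2 + X) = (X + 4*X**2)*(2 + X) = (2 + X)*(X + 4*X**2))
36242/A(-49) + 32860/(-17900) = 36242/((-49*(2 + 4*(-49)**2 + 9*(-49)))) + 32860/(-17900) = 36242/((-49*(2 + 4*2401 - 441))) + 32860*(-1/17900) = 36242/((-49*(2 + 9604 - 441))) - 1643/895 = 36242/((-49*9165)) - 1643/895 = 36242/(-449085) - 1643/895 = 36242*(-1/449085) - 1643/895 = -36242/449085 - 1643/895 = -154056649/80386215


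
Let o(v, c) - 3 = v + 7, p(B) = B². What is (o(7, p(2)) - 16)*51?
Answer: 51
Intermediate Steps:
o(v, c) = 10 + v (o(v, c) = 3 + (v + 7) = 3 + (7 + v) = 10 + v)
(o(7, p(2)) - 16)*51 = ((10 + 7) - 16)*51 = (17 - 16)*51 = 1*51 = 51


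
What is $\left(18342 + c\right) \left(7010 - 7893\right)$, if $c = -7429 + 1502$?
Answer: $-10962445$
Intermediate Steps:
$c = -5927$
$\left(18342 + c\right) \left(7010 - 7893\right) = \left(18342 - 5927\right) \left(7010 - 7893\right) = 12415 \left(-883\right) = -10962445$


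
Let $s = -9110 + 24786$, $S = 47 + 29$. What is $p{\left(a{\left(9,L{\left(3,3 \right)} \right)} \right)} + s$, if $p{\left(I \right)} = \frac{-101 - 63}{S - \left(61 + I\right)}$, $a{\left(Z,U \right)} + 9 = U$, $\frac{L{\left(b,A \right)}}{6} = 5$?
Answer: $\frac{47110}{3} \approx 15703.0$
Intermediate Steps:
$S = 76$
$L{\left(b,A \right)} = 30$ ($L{\left(b,A \right)} = 6 \cdot 5 = 30$)
$a{\left(Z,U \right)} = -9 + U$
$p{\left(I \right)} = - \frac{164}{15 - I}$ ($p{\left(I \right)} = \frac{-101 - 63}{76 - \left(61 + I\right)} = - \frac{164}{15 - I}$)
$s = 15676$
$p{\left(a{\left(9,L{\left(3,3 \right)} \right)} \right)} + s = \frac{164}{-15 + \left(-9 + 30\right)} + 15676 = \frac{164}{-15 + 21} + 15676 = \frac{164}{6} + 15676 = 164 \cdot \frac{1}{6} + 15676 = \frac{82}{3} + 15676 = \frac{47110}{3}$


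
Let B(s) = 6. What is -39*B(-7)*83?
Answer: -19422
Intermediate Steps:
-39*B(-7)*83 = -39*6*83 = -234*83 = -19422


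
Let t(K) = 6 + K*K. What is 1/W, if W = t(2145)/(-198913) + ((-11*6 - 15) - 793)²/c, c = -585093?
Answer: -116382603909/2843975897671 ≈ -0.040923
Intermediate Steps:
t(K) = 6 + K²
W = -2843975897671/116382603909 (W = (6 + 2145²)/(-198913) + ((-11*6 - 15) - 793)²/(-585093) = (6 + 4601025)*(-1/198913) + ((-66 - 15) - 793)²*(-1/585093) = 4601031*(-1/198913) + (-81 - 793)²*(-1/585093) = -4601031/198913 + (-874)²*(-1/585093) = -4601031/198913 + 763876*(-1/585093) = -4601031/198913 - 763876/585093 = -2843975897671/116382603909 ≈ -24.436)
1/W = 1/(-2843975897671/116382603909) = -116382603909/2843975897671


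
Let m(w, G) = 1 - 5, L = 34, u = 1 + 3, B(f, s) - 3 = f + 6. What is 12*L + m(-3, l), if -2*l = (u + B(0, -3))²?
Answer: 404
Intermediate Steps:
B(f, s) = 9 + f (B(f, s) = 3 + (f + 6) = 3 + (6 + f) = 9 + f)
u = 4
l = -169/2 (l = -(4 + (9 + 0))²/2 = -(4 + 9)²/2 = -½*13² = -½*169 = -169/2 ≈ -84.500)
m(w, G) = -4
12*L + m(-3, l) = 12*34 - 4 = 408 - 4 = 404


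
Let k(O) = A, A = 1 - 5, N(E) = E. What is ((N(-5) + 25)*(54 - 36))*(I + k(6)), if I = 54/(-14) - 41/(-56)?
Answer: -2565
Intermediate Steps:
A = -4
k(O) = -4
I = -25/8 (I = 54*(-1/14) - 41*(-1/56) = -27/7 + 41/56 = -25/8 ≈ -3.1250)
((N(-5) + 25)*(54 - 36))*(I + k(6)) = ((-5 + 25)*(54 - 36))*(-25/8 - 4) = (20*18)*(-57/8) = 360*(-57/8) = -2565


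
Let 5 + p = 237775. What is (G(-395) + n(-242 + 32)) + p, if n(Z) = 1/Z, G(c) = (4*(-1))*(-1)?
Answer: 49932539/210 ≈ 2.3777e+5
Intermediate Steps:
G(c) = 4 (G(c) = -4*(-1) = 4)
p = 237770 (p = -5 + 237775 = 237770)
(G(-395) + n(-242 + 32)) + p = (4 + 1/(-242 + 32)) + 237770 = (4 + 1/(-210)) + 237770 = (4 - 1/210) + 237770 = 839/210 + 237770 = 49932539/210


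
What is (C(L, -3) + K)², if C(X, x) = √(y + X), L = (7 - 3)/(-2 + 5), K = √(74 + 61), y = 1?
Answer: 412/3 + 6*√35 ≈ 172.83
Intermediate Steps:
K = 3*√15 (K = √135 = 3*√15 ≈ 11.619)
L = 4/3 ≈ 1.3333
C(X, x) = √(1 + X)
(C(L, -3) + K)² = (√(1 + 4/3) + 3*√15)² = (√(7/3) + 3*√15)² = (√21/3 + 3*√15)² = (3*√15 + √21/3)²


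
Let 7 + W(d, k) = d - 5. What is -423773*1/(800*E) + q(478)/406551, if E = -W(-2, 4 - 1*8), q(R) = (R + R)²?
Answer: -23149893389/650481600 ≈ -35.589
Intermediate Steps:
W(d, k) = -12 + d (W(d, k) = -7 + (d - 5) = -7 + (-5 + d) = -12 + d)
q(R) = 4*R² (q(R) = (2*R)² = 4*R²)
E = 14 (E = -(-12 - 2) = -1*(-14) = 14)
-423773*1/(800*E) + q(478)/406551 = -423773/(200*(14*4)) + (4*478²)/406551 = -423773/(200*56) + (4*228484)*(1/406551) = -423773/11200 + 913936*(1/406551) = -423773*1/11200 + 913936/406551 = -60539/1600 + 913936/406551 = -23149893389/650481600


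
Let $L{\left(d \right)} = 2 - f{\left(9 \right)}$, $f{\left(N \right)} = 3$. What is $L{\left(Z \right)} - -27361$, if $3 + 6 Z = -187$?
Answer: $27360$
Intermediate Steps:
$Z = - \frac{95}{3}$ ($Z = - \frac{1}{2} + \frac{1}{6} \left(-187\right) = - \frac{1}{2} - \frac{187}{6} = - \frac{95}{3} \approx -31.667$)
$L{\left(d \right)} = -1$ ($L{\left(d \right)} = 2 - 3 = -1$)
$L{\left(Z \right)} - -27361 = -1 - -27361 = -1 + 27361 = 27360$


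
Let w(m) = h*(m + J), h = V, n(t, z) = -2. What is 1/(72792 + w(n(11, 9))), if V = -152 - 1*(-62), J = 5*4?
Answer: 1/71172 ≈ 1.4050e-5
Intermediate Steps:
J = 20
V = -90 (V = -152 + 62 = -90)
h = -90
w(m) = -1800 - 90*m (w(m) = -90*(m + 20) = -90*(20 + m) = -1800 - 90*m)
1/(72792 + w(n(11, 9))) = 1/(72792 + (-1800 - 90*(-2))) = 1/(72792 + (-1800 + 180)) = 1/(72792 - 1620) = 1/71172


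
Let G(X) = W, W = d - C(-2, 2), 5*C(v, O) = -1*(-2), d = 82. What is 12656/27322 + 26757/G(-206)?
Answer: 610072903/1857896 ≈ 328.37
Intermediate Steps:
C(v, O) = ⅖ (C(v, O) = (-1*(-2))/5 = (⅕)*2 = ⅖)
W = 408/5 (W = 82 - 1*⅖ = 82 - ⅖ = 408/5 ≈ 81.600)
G(X) = 408/5
12656/27322 + 26757/G(-206) = 12656/27322 + 26757/(408/5) = 12656*(1/27322) + 26757*(5/408) = 6328/13661 + 44595/136 = 610072903/1857896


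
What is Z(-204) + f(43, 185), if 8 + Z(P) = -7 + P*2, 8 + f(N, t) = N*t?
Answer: 7524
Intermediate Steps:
f(N, t) = -8 + N*t
Z(P) = -15 + 2*P (Z(P) = -8 + (-7 + P*2) = -8 + (-7 + 2*P) = -15 + 2*P)
Z(-204) + f(43, 185) = (-15 + 2*(-204)) + (-8 + 43*185) = (-15 - 408) + (-8 + 7955) = -423 + 7947 = 7524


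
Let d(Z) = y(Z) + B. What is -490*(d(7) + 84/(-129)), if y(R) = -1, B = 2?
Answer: -7350/43 ≈ -170.93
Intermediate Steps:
d(Z) = 1 (d(Z) = -1 + 2 = 1)
-490*(d(7) + 84/(-129)) = -490*(1 + 84/(-129)) = -490*(1 + 84*(-1/129)) = -490*(1 - 28/43) = -490*15/43 = -7350/43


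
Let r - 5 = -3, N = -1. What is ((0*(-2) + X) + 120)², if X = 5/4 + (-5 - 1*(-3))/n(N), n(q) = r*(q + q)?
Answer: 237169/16 ≈ 14823.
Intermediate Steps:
r = 2 (r = 5 - 3 = 2)
n(q) = 4*q (n(q) = 2*(q + q) = 2*(2*q) = 4*q)
X = 7/4 (X = 5/4 + (-5 - 1*(-3))/((4*(-1))) = 5*(¼) + (-5 + 3)/(-4) = 5/4 - 2*(-¼) = 5/4 + ½ = 7/4 ≈ 1.7500)
((0*(-2) + X) + 120)² = ((0*(-2) + 7/4) + 120)² = ((0 + 7/4) + 120)² = (7/4 + 120)² = (487/4)² = 237169/16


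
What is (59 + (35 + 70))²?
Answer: 26896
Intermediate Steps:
(59 + (35 + 70))² = (59 + 105)² = 164² = 26896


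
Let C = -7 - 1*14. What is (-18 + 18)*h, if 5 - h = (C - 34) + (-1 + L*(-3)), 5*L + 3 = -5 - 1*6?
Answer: 0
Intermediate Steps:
L = -14/5 (L = -3/5 + (-5 - 1*6)/5 = -3/5 + (-5 - 6)/5 = -3/5 + (1/5)*(-11) = -3/5 - 11/5 = -14/5 ≈ -2.8000)
C = -21 (C = -7 - 14 = -21)
h = 263/5 (h = 5 - ((-21 - 34) + (-1 - 14/5*(-3))) = 5 - (-55 + (-1 + 42/5)) = 5 - (-55 + 37/5) = 5 - 1*(-238/5) = 5 + 238/5 = 263/5 ≈ 52.600)
(-18 + 18)*h = (-18 + 18)*(263/5) = 0*(263/5) = 0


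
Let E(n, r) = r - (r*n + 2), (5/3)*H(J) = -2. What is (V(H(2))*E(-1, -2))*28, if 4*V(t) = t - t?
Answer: 0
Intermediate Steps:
H(J) = -6/5 (H(J) = (⅗)*(-2) = -6/5)
E(n, r) = -2 + r - n*r (E(n, r) = r - (n*r + 2) = r - (2 + n*r) = r + (-2 - n*r) = -2 + r - n*r)
V(t) = 0 (V(t) = (t - t)/4 = (¼)*0 = 0)
(V(H(2))*E(-1, -2))*28 = (0*(-2 - 2 - 1*(-1)*(-2)))*28 = (0*(-2 - 2 - 2))*28 = (0*(-6))*28 = 0*28 = 0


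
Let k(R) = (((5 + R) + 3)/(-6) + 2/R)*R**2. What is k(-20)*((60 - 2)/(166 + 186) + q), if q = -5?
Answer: -80845/22 ≈ -3674.8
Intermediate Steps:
k(R) = R**2*(-4/3 + 2/R - R/6) (k(R) = ((8 + R)*(-1/6) + 2/R)*R**2 = ((-4/3 - R/6) + 2/R)*R**2 = (-4/3 + 2/R - R/6)*R**2 = R**2*(-4/3 + 2/R - R/6))
k(-20)*((60 - 2)/(166 + 186) + q) = ((1/6)*(-20)*(12 - 1*(-20)**2 - 8*(-20)))*((60 - 2)/(166 + 186) - 5) = ((1/6)*(-20)*(12 - 1*400 + 160))*(58/352 - 5) = ((1/6)*(-20)*(12 - 400 + 160))*(58*(1/352) - 5) = ((1/6)*(-20)*(-228))*(29/176 - 5) = 760*(-851/176) = -80845/22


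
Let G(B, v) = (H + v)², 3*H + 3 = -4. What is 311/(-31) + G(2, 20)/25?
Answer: 17104/6975 ≈ 2.4522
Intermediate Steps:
H = -7/3 (H = -1 + (⅓)*(-4) = -1 - 4/3 = -7/3 ≈ -2.3333)
G(B, v) = (-7/3 + v)²
311/(-31) + G(2, 20)/25 = 311/(-31) + ((-7 + 3*20)²/9)/25 = 311*(-1/31) + ((-7 + 60)²/9)*(1/25) = -311/31 + ((⅑)*53²)*(1/25) = -311/31 + ((⅑)*2809)*(1/25) = -311/31 + (2809/9)*(1/25) = -311/31 + 2809/225 = 17104/6975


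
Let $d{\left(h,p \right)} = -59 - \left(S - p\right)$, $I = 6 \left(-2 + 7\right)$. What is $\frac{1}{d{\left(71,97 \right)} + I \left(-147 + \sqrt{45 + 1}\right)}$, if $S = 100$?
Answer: $- \frac{559}{2494673} - \frac{15 \sqrt{46}}{9978692} \approx -0.00023427$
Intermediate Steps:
$I = 30$ ($I = 6 \cdot 5 = 30$)
$d{\left(h,p \right)} = -159 + p$ ($d{\left(h,p \right)} = -59 - \left(100 - p\right) = -59 + \left(-100 + p\right) = -159 + p$)
$\frac{1}{d{\left(71,97 \right)} + I \left(-147 + \sqrt{45 + 1}\right)} = \frac{1}{\left(-159 + 97\right) + 30 \left(-147 + \sqrt{45 + 1}\right)} = \frac{1}{-62 + 30 \left(-147 + \sqrt{46}\right)} = \frac{1}{-62 - \left(4410 - 30 \sqrt{46}\right)} = \frac{1}{-4472 + 30 \sqrt{46}}$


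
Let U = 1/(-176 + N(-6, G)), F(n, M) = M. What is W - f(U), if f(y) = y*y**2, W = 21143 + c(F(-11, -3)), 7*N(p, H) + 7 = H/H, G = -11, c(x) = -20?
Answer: 40079060544799/1897413272 ≈ 21123.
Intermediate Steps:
N(p, H) = -6/7 (N(p, H) = -1 + (H/H)/7 = -1 + (1/7)*1 = -1 + 1/7 = -6/7)
W = 21123 (W = 21143 - 20 = 21123)
U = -7/1238 (U = 1/(-176 - 6/7) = 1/(-1238/7) = -7/1238 ≈ -0.0056543)
f(y) = y**3
W - f(U) = 21123 - (-7/1238)**3 = 21123 - 1*(-343/1897413272) = 21123 + 343/1897413272 = 40079060544799/1897413272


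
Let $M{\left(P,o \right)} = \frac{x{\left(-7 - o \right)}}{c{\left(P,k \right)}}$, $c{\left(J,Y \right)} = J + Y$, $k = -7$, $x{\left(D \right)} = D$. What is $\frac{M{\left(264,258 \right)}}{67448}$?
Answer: $- \frac{265}{17334136} \approx -1.5288 \cdot 10^{-5}$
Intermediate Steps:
$M{\left(P,o \right)} = \frac{-7 - o}{-7 + P}$ ($M{\left(P,o \right)} = \frac{-7 - o}{P - 7} = \frac{-7 - o}{-7 + P}$)
$\frac{M{\left(264,258 \right)}}{67448} = \frac{\frac{1}{-7 + 264} \left(-7 - 258\right)}{67448} = \frac{-7 - 258}{257} \cdot \frac{1}{67448} = \frac{1}{257} \left(-265\right) \frac{1}{67448} = \left(- \frac{265}{257}\right) \frac{1}{67448} = - \frac{265}{17334136}$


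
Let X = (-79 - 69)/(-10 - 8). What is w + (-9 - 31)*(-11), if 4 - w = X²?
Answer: 30488/81 ≈ 376.40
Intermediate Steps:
X = 74/9 (X = -148/(-18) = -148*(-1/18) = 74/9 ≈ 8.2222)
w = -5152/81 (w = 4 - (74/9)² = 4 - 1*5476/81 = 4 - 5476/81 = -5152/81 ≈ -63.605)
w + (-9 - 31)*(-11) = -5152/81 + (-9 - 31)*(-11) = -5152/81 - 40*(-11) = -5152/81 + 440 = 30488/81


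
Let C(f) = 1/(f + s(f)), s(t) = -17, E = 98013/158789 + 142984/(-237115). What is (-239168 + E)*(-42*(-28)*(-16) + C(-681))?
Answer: 118267454165234100812409/26280575107030 ≈ 4.5002e+9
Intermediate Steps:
E = 536066119/37651253735 (E = 98013*(1/158789) + 142984*(-1/237115) = 98013/158789 - 142984/237115 = 536066119/37651253735 ≈ 0.014238)
C(f) = 1/(-17 + f) (C(f) = 1/(f - 17) = 1/(-17 + f))
(-239168 + E)*(-42*(-28)*(-16) + C(-681)) = (-239168 + 536066119/37651253735)*(-42*(-28)*(-16) + 1/(-17 - 681)) = -9004974517226361*(1176*(-16) + 1/(-698))/37651253735 = -9004974517226361*(-18816 - 1/698)/37651253735 = -9004974517226361/37651253735*(-13133569/698) = 118267454165234100812409/26280575107030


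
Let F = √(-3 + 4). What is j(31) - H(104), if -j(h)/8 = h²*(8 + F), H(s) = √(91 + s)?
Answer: -69192 - √195 ≈ -69206.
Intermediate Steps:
F = 1 (F = √1 = 1)
j(h) = -72*h² (j(h) = -8*h²*(8 + 1) = -8*h²*9 = -72*h²)
j(31) - H(104) = -72*31² - √(91 + 104) = -72*961 - √195 = -69192 - √195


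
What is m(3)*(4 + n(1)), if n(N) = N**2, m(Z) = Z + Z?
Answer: 30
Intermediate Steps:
m(Z) = 2*Z
m(3)*(4 + n(1)) = (2*3)*(4 + 1**2) = 6*(4 + 1) = 6*5 = 30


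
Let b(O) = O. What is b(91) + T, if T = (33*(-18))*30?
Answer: -17729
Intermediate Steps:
T = -17820 (T = -594*30 = -17820)
b(91) + T = 91 - 17820 = -17729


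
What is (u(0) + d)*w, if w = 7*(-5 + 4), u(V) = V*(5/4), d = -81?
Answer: 567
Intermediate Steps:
u(V) = 5*V/4 (u(V) = V*(5*(¼)) = V*(5/4) = 5*V/4)
w = -7 (w = 7*(-1) = -7)
(u(0) + d)*w = ((5/4)*0 - 81)*(-7) = (0 - 81)*(-7) = -81*(-7) = 567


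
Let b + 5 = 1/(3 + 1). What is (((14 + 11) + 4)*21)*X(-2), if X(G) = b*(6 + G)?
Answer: -11571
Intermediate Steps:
b = -19/4 (b = -5 + 1/(3 + 1) = -5 + 1/4 = -19/4 ≈ -4.7500)
X(G) = -57/2 - 19*G/4 (X(G) = -19*(6 + G)/4 = -57/2 - 19*G/4)
(((14 + 11) + 4)*21)*X(-2) = (((14 + 11) + 4)*21)*(-57/2 - 19/4*(-2)) = ((25 + 4)*21)*(-57/2 + 19/2) = (29*21)*(-19) = 609*(-19) = -11571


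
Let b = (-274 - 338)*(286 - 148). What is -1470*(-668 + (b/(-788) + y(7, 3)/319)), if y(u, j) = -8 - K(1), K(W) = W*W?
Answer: 51810930570/62843 ≈ 8.2445e+5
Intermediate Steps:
K(W) = W**2
y(u, j) = -9 (y(u, j) = -8 - 1*1**2 = -8 - 1*1 = -8 - 1 = -9)
b = -84456 (b = -612*138 = -84456)
-1470*(-668 + (b/(-788) + y(7, 3)/319)) = -1470*(-668 + (-84456/(-788) - 9/319)) = -1470*(-668 + (-84456*(-1/788) - 9*1/319)) = -1470*(-668 + (21114/197 - 9/319)) = -1470*(-668 + 6733593/62843) = -1470*(-35245531/62843) = 51810930570/62843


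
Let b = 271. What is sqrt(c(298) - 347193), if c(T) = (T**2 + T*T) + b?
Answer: I*sqrt(169314) ≈ 411.48*I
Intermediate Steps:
c(T) = 271 + 2*T**2 (c(T) = (T**2 + T*T) + 271 = (T**2 + T**2) + 271 = 2*T**2 + 271 = 271 + 2*T**2)
sqrt(c(298) - 347193) = sqrt((271 + 2*298**2) - 347193) = sqrt((271 + 2*88804) - 347193) = sqrt((271 + 177608) - 347193) = sqrt(177879 - 347193) = sqrt(-169314) = I*sqrt(169314)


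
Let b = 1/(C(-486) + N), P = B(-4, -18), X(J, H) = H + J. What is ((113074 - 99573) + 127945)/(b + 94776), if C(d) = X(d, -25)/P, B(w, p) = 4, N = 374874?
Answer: 106012716155/71033901182 ≈ 1.4924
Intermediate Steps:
P = 4
C(d) = -25/4 + d/4 (C(d) = (-25 + d)/4 = (-25 + d)*(¼) = -25/4 + d/4)
b = 4/1498985 (b = 1/((-25/4 + (¼)*(-486)) + 374874) = 1/((-25/4 - 243/2) + 374874) = 1/(-511/4 + 374874) = 1/(1498985/4) = 4/1498985 ≈ 2.6685e-6)
((113074 - 99573) + 127945)/(b + 94776) = ((113074 - 99573) + 127945)/(4/1498985 + 94776) = (13501 + 127945)/(142067802364/1498985) = 141446*(1498985/142067802364) = 106012716155/71033901182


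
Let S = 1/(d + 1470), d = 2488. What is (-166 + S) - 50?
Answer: -854927/3958 ≈ -216.00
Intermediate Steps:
S = 1/3958 (S = 1/(2488 + 1470) = 1/3958 ≈ 0.00025265)
(-166 + S) - 50 = (-166 + 1/3958) - 50 = -657027/3958 - 50 = -854927/3958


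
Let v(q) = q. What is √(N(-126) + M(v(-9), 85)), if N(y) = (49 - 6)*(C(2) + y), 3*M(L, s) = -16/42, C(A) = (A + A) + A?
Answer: 4*I*√142226/21 ≈ 71.834*I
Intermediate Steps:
C(A) = 3*A (C(A) = 2*A + A = 3*A)
M(L, s) = -8/63 (M(L, s) = (-16/42)/3 = (-16*1/42)/3 = (⅓)*(-8/21) = -8/63)
N(y) = 258 + 43*y (N(y) = (49 - 6)*(3*2 + y) = 43*(6 + y) = 258 + 43*y)
√(N(-126) + M(v(-9), 85)) = √((258 + 43*(-126)) - 8/63) = √((258 - 5418) - 8/63) = √(-5160 - 8/63) = √(-325088/63) = 4*I*√142226/21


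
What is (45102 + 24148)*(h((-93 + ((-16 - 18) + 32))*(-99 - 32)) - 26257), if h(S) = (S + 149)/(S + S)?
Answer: -4525654641800/2489 ≈ -1.8183e+9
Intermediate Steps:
h(S) = (149 + S)/(2*S) (h(S) = (149 + S)/((2*S)) = (149 + S)*(1/(2*S)) = (149 + S)/(2*S))
(45102 + 24148)*(h((-93 + ((-16 - 18) + 32))*(-99 - 32)) - 26257) = (45102 + 24148)*((149 + (-93 + ((-16 - 18) + 32))*(-99 - 32))/(2*(((-93 + ((-16 - 18) + 32))*(-99 - 32)))) - 26257) = 69250*((149 + (-93 + (-34 + 32))*(-131))/(2*(((-93 + (-34 + 32))*(-131)))) - 26257) = 69250*((149 + (-93 - 2)*(-131))/(2*(((-93 - 2)*(-131)))) - 26257) = 69250*((149 - 95*(-131))/(2*((-95*(-131)))) - 26257) = 69250*((½)*(149 + 12445)/12445 - 26257) = 69250*((½)*(1/12445)*12594 - 26257) = 69250*(6297/12445 - 26257) = 69250*(-326762068/12445) = -4525654641800/2489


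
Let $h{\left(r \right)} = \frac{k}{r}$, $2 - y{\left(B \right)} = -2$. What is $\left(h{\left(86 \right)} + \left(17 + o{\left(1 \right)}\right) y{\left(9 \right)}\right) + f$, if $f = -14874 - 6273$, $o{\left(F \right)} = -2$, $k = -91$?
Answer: $- \frac{1813573}{86} \approx -21088.0$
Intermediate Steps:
$y{\left(B \right)} = 4$ ($y{\left(B \right)} = 2 - -2 = 2 + 2 = 4$)
$h{\left(r \right)} = - \frac{91}{r}$
$f = -21147$
$\left(h{\left(86 \right)} + \left(17 + o{\left(1 \right)}\right) y{\left(9 \right)}\right) + f = \left(- \frac{91}{86} + \left(17 - 2\right) 4\right) - 21147 = \left(\left(-91\right) \frac{1}{86} + 15 \cdot 4\right) - 21147 = \left(- \frac{91}{86} + 60\right) - 21147 = \frac{5069}{86} - 21147 = - \frac{1813573}{86}$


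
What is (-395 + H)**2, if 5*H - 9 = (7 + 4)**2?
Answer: 136161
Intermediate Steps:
H = 26 (H = 9/5 + (7 + 4)**2/5 = 9/5 + (1/5)*11**2 = 9/5 + (1/5)*121 = 9/5 + 121/5 = 26)
(-395 + H)**2 = (-395 + 26)**2 = (-369)**2 = 136161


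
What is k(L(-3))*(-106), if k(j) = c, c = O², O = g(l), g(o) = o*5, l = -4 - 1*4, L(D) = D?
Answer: -169600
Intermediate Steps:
l = -8 (l = -4 - 4 = -8)
g(o) = 5*o
O = -40 (O = 5*(-8) = -40)
c = 1600 (c = (-40)² = 1600)
k(j) = 1600
k(L(-3))*(-106) = 1600*(-106) = -169600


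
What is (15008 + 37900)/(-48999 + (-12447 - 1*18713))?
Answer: -52908/80159 ≈ -0.66004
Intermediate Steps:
(15008 + 37900)/(-48999 + (-12447 - 1*18713)) = 52908/(-48999 + (-12447 - 18713)) = 52908/(-48999 - 31160) = 52908/(-80159) = 52908*(-1/80159) = -52908/80159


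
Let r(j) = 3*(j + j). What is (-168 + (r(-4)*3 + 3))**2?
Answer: 56169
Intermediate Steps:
r(j) = 6*j (r(j) = 3*(2*j) = 6*j)
(-168 + (r(-4)*3 + 3))**2 = (-168 + ((6*(-4))*3 + 3))**2 = (-168 + (-24*3 + 3))**2 = (-168 + (-72 + 3))**2 = (-168 - 69)**2 = (-237)**2 = 56169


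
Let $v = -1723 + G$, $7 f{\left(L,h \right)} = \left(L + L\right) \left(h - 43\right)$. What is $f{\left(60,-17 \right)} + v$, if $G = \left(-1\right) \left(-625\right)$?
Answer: $- \frac{14886}{7} \approx -2126.6$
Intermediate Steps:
$G = 625$
$f{\left(L,h \right)} = \frac{2 L \left(-43 + h\right)}{7}$ ($f{\left(L,h \right)} = \frac{\left(L + L\right) \left(h - 43\right)}{7} = \frac{2 L \left(-43 + h\right)}{7}$)
$v = -1098$ ($v = -1723 + 625 = -1098$)
$f{\left(60,-17 \right)} + v = \frac{2}{7} \cdot 60 \left(-43 - 17\right) - 1098 = \frac{2}{7} \cdot 60 \left(-60\right) - 1098 = - \frac{7200}{7} - 1098 = - \frac{14886}{7}$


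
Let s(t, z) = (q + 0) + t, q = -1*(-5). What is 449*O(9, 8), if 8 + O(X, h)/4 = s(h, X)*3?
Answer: 55676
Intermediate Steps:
q = 5
s(t, z) = 5 + t (s(t, z) = (5 + 0) + t = 5 + t)
O(X, h) = 28 + 12*h (O(X, h) = -32 + 4*((5 + h)*3) = -32 + 4*(15 + 3*h) = -32 + (60 + 12*h) = 28 + 12*h)
449*O(9, 8) = 449*(28 + 12*8) = 449*(28 + 96) = 449*124 = 55676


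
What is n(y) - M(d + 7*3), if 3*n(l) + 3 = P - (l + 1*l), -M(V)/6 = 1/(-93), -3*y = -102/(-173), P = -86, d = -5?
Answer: -476237/16089 ≈ -29.600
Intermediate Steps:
y = -34/173 (y = -(-34)/(-173) = -(-34)*(-1)/173 = -⅓*102/173 = -34/173 ≈ -0.19653)
M(V) = 2/31 (M(V) = -6/(-93) = -6*(-1/93) = 2/31)
n(l) = -89/3 - 2*l/3 (n(l) = -1 + (-86 - (l + 1*l))/3 = -1 + (-86 - (l + l))/3 = -1 + (-86 - 2*l)/3 = -1 + (-86/3 - 2*l/3) = -89/3 - 2*l/3)
n(y) - M(d + 7*3) = (-89/3 - ⅔*(-34/173)) - 1*2/31 = (-89/3 + 68/519) - 2/31 = -15329/519 - 2/31 = -476237/16089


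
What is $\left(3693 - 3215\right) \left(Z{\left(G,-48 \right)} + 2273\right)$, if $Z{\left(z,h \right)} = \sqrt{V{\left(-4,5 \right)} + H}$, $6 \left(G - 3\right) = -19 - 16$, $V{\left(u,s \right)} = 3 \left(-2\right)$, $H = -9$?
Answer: $1086494 + 478 i \sqrt{15} \approx 1.0865 \cdot 10^{6} + 1851.3 i$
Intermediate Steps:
$V{\left(u,s \right)} = -6$
$G = - \frac{17}{6}$ ($G = 3 + \frac{-19 - 16}{6} = 3 + \frac{1}{6} \left(-35\right) = 3 - \frac{35}{6} = - \frac{17}{6} \approx -2.8333$)
$Z{\left(z,h \right)} = i \sqrt{15}$ ($Z{\left(z,h \right)} = \sqrt{-6 - 9} = \sqrt{-15} = i \sqrt{15}$)
$\left(3693 - 3215\right) \left(Z{\left(G,-48 \right)} + 2273\right) = \left(3693 - 3215\right) \left(i \sqrt{15} + 2273\right) = 478 \left(2273 + i \sqrt{15}\right) = 1086494 + 478 i \sqrt{15}$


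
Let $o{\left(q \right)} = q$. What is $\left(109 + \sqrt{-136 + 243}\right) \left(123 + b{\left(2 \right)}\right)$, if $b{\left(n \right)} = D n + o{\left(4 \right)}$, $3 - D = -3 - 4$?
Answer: $16023 + 147 \sqrt{107} \approx 17544.0$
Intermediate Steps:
$D = 10$ ($D = 3 - \left(-3 - 4\right) = 3 - -7 = 3 + 7 = 10$)
$b{\left(n \right)} = 4 + 10 n$ ($b{\left(n \right)} = 10 n + 4 = 4 + 10 n$)
$\left(109 + \sqrt{-136 + 243}\right) \left(123 + b{\left(2 \right)}\right) = \left(109 + \sqrt{-136 + 243}\right) \left(123 + \left(4 + 10 \cdot 2\right)\right) = \left(109 + \sqrt{107}\right) \left(123 + \left(4 + 20\right)\right) = \left(109 + \sqrt{107}\right) \left(123 + 24\right) = \left(109 + \sqrt{107}\right) 147 = 16023 + 147 \sqrt{107}$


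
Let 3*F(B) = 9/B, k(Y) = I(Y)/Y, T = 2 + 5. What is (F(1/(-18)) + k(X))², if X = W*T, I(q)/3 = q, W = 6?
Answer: 2601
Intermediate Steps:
I(q) = 3*q
T = 7
X = 42 (X = 6*7 = 42)
k(Y) = 3 (k(Y) = (3*Y)/Y = 3)
F(B) = 3/B (F(B) = (9/B)/3 = 3/B)
(F(1/(-18)) + k(X))² = (3/(1/(-18)) + 3)² = (3/(-1/18) + 3)² = (3*(-18) + 3)² = (-54 + 3)² = (-51)² = 2601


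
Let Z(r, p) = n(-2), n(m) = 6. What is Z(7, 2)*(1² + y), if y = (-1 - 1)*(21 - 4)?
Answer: -198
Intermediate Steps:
Z(r, p) = 6
y = -34 (y = -2*17 = -34)
Z(7, 2)*(1² + y) = 6*(1² - 34) = 6*(1 - 34) = 6*(-33) = -198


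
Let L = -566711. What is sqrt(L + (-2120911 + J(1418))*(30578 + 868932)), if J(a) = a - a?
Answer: 503*I*sqrt(7540369) ≈ 1.3812e+6*I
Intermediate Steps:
J(a) = 0
sqrt(L + (-2120911 + J(1418))*(30578 + 868932)) = sqrt(-566711 + (-2120911 + 0)*(30578 + 868932)) = sqrt(-566711 - 2120911*899510) = sqrt(-566711 - 1907780653610) = sqrt(-1907781220321) = 503*I*sqrt(7540369)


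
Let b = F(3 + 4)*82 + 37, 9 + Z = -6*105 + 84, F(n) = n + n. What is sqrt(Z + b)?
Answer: 3*sqrt(70) ≈ 25.100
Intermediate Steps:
F(n) = 2*n
Z = -555 (Z = -9 + (-6*105 + 84) = -9 + (-630 + 84) = -9 - 546 = -555)
b = 1185 (b = (2*(3 + 4))*82 + 37 = (2*7)*82 + 37 = 14*82 + 37 = 1148 + 37 = 1185)
sqrt(Z + b) = sqrt(-555 + 1185) = sqrt(630) = 3*sqrt(70)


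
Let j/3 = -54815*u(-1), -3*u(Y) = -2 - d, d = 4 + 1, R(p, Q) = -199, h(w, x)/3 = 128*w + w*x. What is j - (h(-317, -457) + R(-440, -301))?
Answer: -696385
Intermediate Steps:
h(w, x) = 384*w + 3*w*x (h(w, x) = 3*(128*w + w*x) = 384*w + 3*w*x)
d = 5
u(Y) = 7/3 (u(Y) = -(-2 - 1*5)/3 = -(-2 - 5)/3 = -⅓*(-7) = 7/3)
j = -383705 (j = 3*(-54815*7/3) = 3*(-383705/3) = -383705)
j - (h(-317, -457) + R(-440, -301)) = -383705 - (3*(-317)*(128 - 457) - 199) = -383705 - (3*(-317)*(-329) - 199) = -383705 - (312879 - 199) = -383705 - 1*312680 = -383705 - 312680 = -696385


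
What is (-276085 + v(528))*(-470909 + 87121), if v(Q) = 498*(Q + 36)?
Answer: -1837193156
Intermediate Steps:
v(Q) = 17928 + 498*Q (v(Q) = 498*(36 + Q) = 17928 + 498*Q)
(-276085 + v(528))*(-470909 + 87121) = (-276085 + (17928 + 498*528))*(-470909 + 87121) = (-276085 + (17928 + 262944))*(-383788) = (-276085 + 280872)*(-383788) = 4787*(-383788) = -1837193156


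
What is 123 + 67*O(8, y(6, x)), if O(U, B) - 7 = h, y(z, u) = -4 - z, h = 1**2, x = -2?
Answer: 659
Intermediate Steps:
h = 1
O(U, B) = 8 (O(U, B) = 7 + 1 = 8)
123 + 67*O(8, y(6, x)) = 123 + 67*8 = 123 + 536 = 659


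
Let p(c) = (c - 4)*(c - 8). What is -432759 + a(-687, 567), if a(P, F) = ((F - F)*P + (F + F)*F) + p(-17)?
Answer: 210744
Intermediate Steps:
p(c) = (-8 + c)*(-4 + c) (p(c) = (-4 + c)*(-8 + c) = (-8 + c)*(-4 + c))
a(P, F) = 525 + 2*F**2 (a(P, F) = ((F - F)*P + (F + F)*F) + (32 + (-17)**2 - 12*(-17)) = (0*P + (2*F)*F) + (32 + 289 + 204) = (0 + 2*F**2) + 525 = 2*F**2 + 525 = 525 + 2*F**2)
-432759 + a(-687, 567) = -432759 + (525 + 2*567**2) = -432759 + (525 + 2*321489) = -432759 + (525 + 642978) = -432759 + 643503 = 210744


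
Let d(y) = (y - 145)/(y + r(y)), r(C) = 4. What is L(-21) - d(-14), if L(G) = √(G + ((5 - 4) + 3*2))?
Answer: -159/10 + I*√14 ≈ -15.9 + 3.7417*I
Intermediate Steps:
L(G) = √(7 + G) (L(G) = √(G + (1 + 6)) = √(G + 7) = √(7 + G))
d(y) = (-145 + y)/(4 + y) (d(y) = (y - 145)/(y + 4) = (-145 + y)/(4 + y))
L(-21) - d(-14) = √(7 - 21) - (-145 - 14)/(4 - 14) = √(-14) - (-159)/(-10) = I*√14 - (-1)*(-159)/10 = I*√14 - 1*159/10 = I*√14 - 159/10 = -159/10 + I*√14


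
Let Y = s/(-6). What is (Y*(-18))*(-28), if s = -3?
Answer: 252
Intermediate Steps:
Y = 1/2 (Y = -3/(-6) = -3*(-1/6) = 1/2 ≈ 0.50000)
(Y*(-18))*(-28) = ((1/2)*(-18))*(-28) = -9*(-28) = 252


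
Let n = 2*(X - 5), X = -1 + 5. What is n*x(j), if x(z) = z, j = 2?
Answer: -4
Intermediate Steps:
X = 4
n = -2 (n = 2*(4 - 5) = 2*(-1) = -2)
n*x(j) = -2*2 = -4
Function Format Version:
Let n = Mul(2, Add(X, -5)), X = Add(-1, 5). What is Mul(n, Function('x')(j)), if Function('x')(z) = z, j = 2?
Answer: -4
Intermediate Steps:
X = 4
n = -2 (n = Mul(2, Add(4, -5)) = Mul(2, -1) = -2)
Mul(n, Function('x')(j)) = Mul(-2, 2) = -4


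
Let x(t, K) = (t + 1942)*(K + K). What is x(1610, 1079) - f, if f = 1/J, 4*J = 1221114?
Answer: 4680051285310/610557 ≈ 7.6652e+6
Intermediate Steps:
J = 610557/2 (J = (1/4)*1221114 = 610557/2 ≈ 3.0528e+5)
x(t, K) = 2*K*(1942 + t) (x(t, K) = (1942 + t)*(2*K) = 2*K*(1942 + t))
f = 2/610557 (f = 1/(610557/2) = 2/610557 ≈ 3.2757e-6)
x(1610, 1079) - f = 2*1079*(1942 + 1610) - 1*2/610557 = 2*1079*3552 - 2/610557 = 7665216 - 2/610557 = 4680051285310/610557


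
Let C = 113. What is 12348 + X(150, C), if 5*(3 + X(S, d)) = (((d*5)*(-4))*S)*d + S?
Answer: -7649025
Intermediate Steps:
X(S, d) = -3 + S/5 - 4*S*d² (X(S, d) = -3 + ((((d*5)*(-4))*S)*d + S)/5 = -3 + ((((5*d)*(-4))*S)*d + S)/5 = -3 + (((-20*d)*S)*d + S)/5 = -3 + ((-20*S*d)*d + S)/5 = -3 + (-20*S*d² + S)/5 = -3 + (S - 20*S*d²)/5 = -3 + (S/5 - 4*S*d²) = -3 + S/5 - 4*S*d²)
12348 + X(150, C) = 12348 + (-3 + (⅕)*150 - 4*150*113²) = 12348 + (-3 + 30 - 4*150*12769) = 12348 + (-3 + 30 - 7661400) = 12348 - 7661373 = -7649025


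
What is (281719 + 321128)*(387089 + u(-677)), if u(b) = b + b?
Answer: 232539187545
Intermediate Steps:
u(b) = 2*b
(281719 + 321128)*(387089 + u(-677)) = (281719 + 321128)*(387089 + 2*(-677)) = 602847*(387089 - 1354) = 602847*385735 = 232539187545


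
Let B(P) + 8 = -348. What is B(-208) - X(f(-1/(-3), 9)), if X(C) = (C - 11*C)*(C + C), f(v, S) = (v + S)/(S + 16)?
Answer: -397364/1125 ≈ -353.21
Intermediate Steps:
B(P) = -356 (B(P) = -8 - 348 = -356)
f(v, S) = (S + v)/(16 + S)
X(C) = -20*C² (X(C) = (-10*C)*(2*C) = -20*C²)
B(-208) - X(f(-1/(-3), 9)) = -356 - (-20)*((9 - 1/(-3))/(16 + 9))² = -356 - (-20)*((9 - 1*(-⅓))/25)² = -356 - (-20)*((9 + ⅓)/25)² = -356 - (-20)*((1/25)*(28/3))² = -356 - (-20)*(28/75)² = -356 - (-20)*784/5625 = -356 - 1*(-3136/1125) = -356 + 3136/1125 = -397364/1125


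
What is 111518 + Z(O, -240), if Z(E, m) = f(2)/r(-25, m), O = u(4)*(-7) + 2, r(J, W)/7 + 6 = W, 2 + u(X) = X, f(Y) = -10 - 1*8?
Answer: 32005669/287 ≈ 1.1152e+5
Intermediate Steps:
f(Y) = -18 (f(Y) = -10 - 8 = -18)
u(X) = -2 + X
r(J, W) = -42 + 7*W
O = -12 (O = (-2 + 4)*(-7) + 2 = 2*(-7) + 2 = -14 + 2 = -12)
Z(E, m) = -18/(-42 + 7*m)
111518 + Z(O, -240) = 111518 - 18/(-42 + 7*(-240)) = 111518 - 18/(-42 - 1680) = 111518 - 18/(-1722) = 111518 - 18*(-1/1722) = 111518 + 3/287 = 32005669/287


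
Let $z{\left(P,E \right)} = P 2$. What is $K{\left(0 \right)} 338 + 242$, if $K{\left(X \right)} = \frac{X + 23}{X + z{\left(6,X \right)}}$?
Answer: $\frac{5339}{6} \approx 889.83$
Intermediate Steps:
$z{\left(P,E \right)} = 2 P$
$K{\left(X \right)} = \frac{23 + X}{12 + X}$ ($K{\left(X \right)} = \frac{X + 23}{X + 2 \cdot 6} = \frac{23 + X}{X + 12} = \frac{23 + X}{12 + X}$)
$K{\left(0 \right)} 338 + 242 = \frac{23 + 0}{12 + 0} \cdot 338 + 242 = \frac{1}{12} \cdot 23 \cdot 338 + 242 = \frac{23}{12} \cdot 338 + 242 = \frac{3887}{6} + 242 = \frac{5339}{6}$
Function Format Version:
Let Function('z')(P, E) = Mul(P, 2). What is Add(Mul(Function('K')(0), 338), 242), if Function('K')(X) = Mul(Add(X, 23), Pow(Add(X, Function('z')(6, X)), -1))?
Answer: Rational(5339, 6) ≈ 889.83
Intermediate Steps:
Function('z')(P, E) = Mul(2, P)
Function('K')(X) = Mul(Pow(Add(12, X), -1), Add(23, X)) (Function('K')(X) = Mul(Add(X, 23), Pow(Add(X, Mul(2, 6)), -1)) = Mul(Add(23, X), Pow(Add(X, 12), -1)) = Mul(Add(23, X), Pow(Add(12, X), -1)) = Mul(Pow(Add(12, X), -1), Add(23, X)))
Add(Mul(Function('K')(0), 338), 242) = Add(Mul(Mul(Pow(Add(12, 0), -1), Add(23, 0)), 338), 242) = Add(Mul(Mul(Pow(12, -1), 23), 338), 242) = Add(Mul(Mul(Rational(1, 12), 23), 338), 242) = Add(Mul(Rational(23, 12), 338), 242) = Add(Rational(3887, 6), 242) = Rational(5339, 6)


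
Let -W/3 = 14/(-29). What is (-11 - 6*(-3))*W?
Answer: 294/29 ≈ 10.138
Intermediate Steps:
W = 42/29 (W = -42/(-29) = -42*(-1)/29 = -3*(-14/29) = 42/29 ≈ 1.4483)
(-11 - 6*(-3))*W = (-11 - 6*(-3))*(42/29) = (-11 + 18)*(42/29) = 7*(42/29) = 294/29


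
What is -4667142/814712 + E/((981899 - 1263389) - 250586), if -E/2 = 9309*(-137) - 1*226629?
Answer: -616325897085/54186087764 ≈ -11.374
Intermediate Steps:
E = 3003924 (E = -2*(9309*(-137) - 1*226629) = -2*(-1275333 - 226629) = -2*(-1501962) = 3003924)
-4667142/814712 + E/((981899 - 1263389) - 250586) = -4667142/814712 + 3003924/((981899 - 1263389) - 250586) = -4667142*1/814712 + 3003924/(-281490 - 250586) = -2333571/407356 + 3003924/(-532076) = -2333571/407356 + 3003924*(-1/532076) = -2333571/407356 - 750981/133019 = -616325897085/54186087764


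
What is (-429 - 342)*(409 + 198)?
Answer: -467997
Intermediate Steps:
(-429 - 342)*(409 + 198) = -771*607 = -467997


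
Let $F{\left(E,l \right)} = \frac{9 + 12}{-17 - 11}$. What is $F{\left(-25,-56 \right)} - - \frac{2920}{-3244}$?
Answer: $- \frac{5353}{3244} \approx -1.6501$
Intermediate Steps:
$F{\left(E,l \right)} = - \frac{3}{4}$ ($F{\left(E,l \right)} = \frac{21}{-28} = 21 \left(- \frac{1}{28}\right) = - \frac{3}{4}$)
$F{\left(-25,-56 \right)} - - \frac{2920}{-3244} = - \frac{3}{4} - - \frac{2920}{-3244} = - \frac{3}{4} - \left(-2920\right) \left(- \frac{1}{3244}\right) = - \frac{3}{4} - \frac{730}{811} = - \frac{5353}{3244}$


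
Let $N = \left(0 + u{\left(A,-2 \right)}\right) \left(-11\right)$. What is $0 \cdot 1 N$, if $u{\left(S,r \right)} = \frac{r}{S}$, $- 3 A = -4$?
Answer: $0$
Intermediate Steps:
$A = \frac{4}{3}$ ($A = \left(- \frac{1}{3}\right) \left(-4\right) = \frac{4}{3} \approx 1.3333$)
$N = \frac{33}{2}$ ($N = \left(0 - \frac{2}{\frac{4}{3}}\right) \left(-11\right) = \left(0 - \frac{3}{2}\right) \left(-11\right) = \left(- \frac{3}{2}\right) \left(-11\right) = \frac{33}{2} \approx 16.5$)
$0 \cdot 1 N = 0 \cdot 1 \cdot \frac{33}{2} = 0 \cdot \frac{33}{2} = 0$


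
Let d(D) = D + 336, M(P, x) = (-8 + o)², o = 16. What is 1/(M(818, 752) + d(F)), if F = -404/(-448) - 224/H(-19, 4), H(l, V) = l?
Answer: 2128/878207 ≈ 0.0024231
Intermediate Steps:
M(P, x) = 64 (M(P, x) = (-8 + 16)² = 8² = 64)
F = 27007/2128 (F = -404/(-448) - 224/(-19) = -404*(-1/448) - 224*(-1/19) = 101/112 + 224/19 = 27007/2128 ≈ 12.691)
d(D) = 336 + D
1/(M(818, 752) + d(F)) = 1/(64 + (336 + 27007/2128)) = 1/(64 + 742015/2128) = 1/(878207/2128) = 2128/878207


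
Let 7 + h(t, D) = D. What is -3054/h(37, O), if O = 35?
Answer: -1527/14 ≈ -109.07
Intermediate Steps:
h(t, D) = -7 + D
-3054/h(37, O) = -3054/(-7 + 35) = -3054/28 = -3054*1/28 = -1527/14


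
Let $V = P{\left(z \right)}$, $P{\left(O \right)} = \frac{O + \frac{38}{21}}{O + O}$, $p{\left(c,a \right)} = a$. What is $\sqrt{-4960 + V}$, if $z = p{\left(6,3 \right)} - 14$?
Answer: $\frac{i \sqrt{1058593074}}{462} \approx 70.424 i$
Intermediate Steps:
$z = -11$ ($z = 3 - 14 = -11$)
$P{\left(O \right)} = \frac{\frac{38}{21} + O}{2 O}$ ($P{\left(O \right)} = \frac{O + 38 \cdot \frac{1}{21}}{2 O} = \left(O + \frac{38}{21}\right) \frac{1}{2 O} = \left(\frac{38}{21} + O\right) \frac{1}{2 O} = \frac{\frac{38}{21} + O}{2 O}$)
$V = \frac{193}{462}$ ($V = \frac{38 + 21 \left(-11\right)}{42 \left(-11\right)} = \frac{1}{42} \left(- \frac{1}{11}\right) \left(38 - 231\right) = \frac{1}{42} \left(- \frac{1}{11}\right) \left(-193\right) = \frac{193}{462} \approx 0.41775$)
$\sqrt{-4960 + V} = \sqrt{-4960 + \frac{193}{462}} = \sqrt{- \frac{2291327}{462}} = \frac{i \sqrt{1058593074}}{462}$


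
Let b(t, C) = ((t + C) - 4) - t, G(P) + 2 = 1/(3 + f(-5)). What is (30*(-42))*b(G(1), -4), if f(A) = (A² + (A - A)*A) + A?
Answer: 10080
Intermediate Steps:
f(A) = A + A² (f(A) = (A² + 0*A) + A = (A² + 0) + A = A² + A = A + A²)
G(P) = -45/23 (G(P) = -2 + 1/(3 - 5*(1 - 5)) = -2 + 1/(3 - 5*(-4)) = -2 + 1/(3 + 20) = -2 + 1/23 = -45/23)
b(t, C) = -4 + C (b(t, C) = ((C + t) - 4) - t = (-4 + C + t) - t = -4 + C)
(30*(-42))*b(G(1), -4) = (30*(-42))*(-4 - 4) = -1260*(-8) = 10080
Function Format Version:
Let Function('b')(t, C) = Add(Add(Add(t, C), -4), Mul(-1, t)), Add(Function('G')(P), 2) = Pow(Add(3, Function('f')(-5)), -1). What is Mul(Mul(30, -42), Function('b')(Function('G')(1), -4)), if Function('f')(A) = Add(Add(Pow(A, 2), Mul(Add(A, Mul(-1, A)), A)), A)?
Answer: 10080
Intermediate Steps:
Function('f')(A) = Add(A, Pow(A, 2)) (Function('f')(A) = Add(Add(Pow(A, 2), Mul(0, A)), A) = Add(Add(Pow(A, 2), 0), A) = Add(Pow(A, 2), A) = Add(A, Pow(A, 2)))
Function('G')(P) = Rational(-45, 23) (Function('G')(P) = Add(-2, Pow(Add(3, Mul(-5, Add(1, -5))), -1)) = Add(-2, Pow(Add(3, Mul(-5, -4)), -1)) = Add(-2, Pow(Add(3, 20), -1)) = Add(-2, Pow(23, -1)) = Add(-2, Rational(1, 23)) = Rational(-45, 23))
Function('b')(t, C) = Add(-4, C) (Function('b')(t, C) = Add(Add(Add(C, t), -4), Mul(-1, t)) = Add(Add(-4, C, t), Mul(-1, t)) = Add(-4, C))
Mul(Mul(30, -42), Function('b')(Function('G')(1), -4)) = Mul(Mul(30, -42), Add(-4, -4)) = Mul(-1260, -8) = 10080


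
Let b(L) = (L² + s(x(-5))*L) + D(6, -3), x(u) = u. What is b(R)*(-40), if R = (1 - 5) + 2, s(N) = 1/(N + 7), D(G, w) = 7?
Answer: -400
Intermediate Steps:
s(N) = 1/(7 + N)
R = -2 (R = -4 + 2 = -2)
b(L) = 7 + L² + L/2 (b(L) = (L² + L/(7 - 5)) + 7 = (L² + L/2) + 7 = 7 + L² + L/2)
b(R)*(-40) = (7 + (-2)² + (½)*(-2))*(-40) = (7 + 4 - 1)*(-40) = 10*(-40) = -400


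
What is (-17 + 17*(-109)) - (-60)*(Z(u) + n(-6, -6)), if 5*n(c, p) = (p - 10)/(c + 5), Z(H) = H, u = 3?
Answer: -1498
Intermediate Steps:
n(c, p) = (-10 + p)/(5*(5 + c)) (n(c, p) = ((p - 10)/(c + 5))/5 = ((-10 + p)/(5 + c))/5 = (-10 + p)/(5*(5 + c)))
(-17 + 17*(-109)) - (-60)*(Z(u) + n(-6, -6)) = (-17 + 17*(-109)) - (-60)*(3 + (-10 - 6)/(5*(5 - 6))) = (-17 - 1853) - (-60)*(3 + (1/5)*(-16)/(-1)) = -1870 - (-60)*(3 + (1/5)*(-1)*(-16)) = -1870 - (-60)*(3 + 16/5) = -1870 - (-60)*31/5 = -1870 - 1*(-372) = -1870 + 372 = -1498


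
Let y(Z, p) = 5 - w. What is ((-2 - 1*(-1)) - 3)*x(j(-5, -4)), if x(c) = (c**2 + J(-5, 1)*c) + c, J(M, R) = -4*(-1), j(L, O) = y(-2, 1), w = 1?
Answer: -144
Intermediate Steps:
y(Z, p) = 4 (y(Z, p) = 5 - 1*1 = 5 - 1 = 4)
j(L, O) = 4
J(M, R) = 4
x(c) = c**2 + 5*c (x(c) = (c**2 + 4*c) + c = c**2 + 5*c)
((-2 - 1*(-1)) - 3)*x(j(-5, -4)) = ((-2 - 1*(-1)) - 3)*(4*(5 + 4)) = ((-2 + 1) - 3)*(4*9) = (-1 - 3)*36 = -4*36 = -144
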